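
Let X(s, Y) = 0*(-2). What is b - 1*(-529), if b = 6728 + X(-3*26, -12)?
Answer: 7257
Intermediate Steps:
X(s, Y) = 0
b = 6728 (b = 6728 + 0 = 6728)
b - 1*(-529) = 6728 - 1*(-529) = 6728 + 529 = 7257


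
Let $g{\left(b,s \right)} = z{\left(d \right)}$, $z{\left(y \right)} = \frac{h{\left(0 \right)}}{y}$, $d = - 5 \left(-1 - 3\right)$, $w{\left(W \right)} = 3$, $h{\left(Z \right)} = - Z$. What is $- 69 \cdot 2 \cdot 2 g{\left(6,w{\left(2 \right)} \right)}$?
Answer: $0$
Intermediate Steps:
$d = 20$ ($d = \left(-5\right) \left(-4\right) = 20$)
$z{\left(y \right)} = 0$ ($z{\left(y \right)} = \frac{\left(-1\right) 0}{y} = \frac{0}{y} = 0$)
$g{\left(b,s \right)} = 0$
$- 69 \cdot 2 \cdot 2 g{\left(6,w{\left(2 \right)} \right)} = - 69 \cdot 2 \cdot 2 \cdot 0 = - 69 \cdot 4 \cdot 0 = \left(-69\right) 0 = 0$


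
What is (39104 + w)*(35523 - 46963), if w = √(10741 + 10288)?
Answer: -447349760 - 11440*√21029 ≈ -4.4901e+8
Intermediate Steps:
w = √21029 ≈ 145.01
(39104 + w)*(35523 - 46963) = (39104 + √21029)*(35523 - 46963) = (39104 + √21029)*(-11440) = -447349760 - 11440*√21029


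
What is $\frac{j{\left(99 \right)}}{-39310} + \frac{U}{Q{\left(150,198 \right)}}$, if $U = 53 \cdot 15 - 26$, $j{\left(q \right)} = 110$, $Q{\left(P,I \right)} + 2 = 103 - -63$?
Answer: $\frac{3021135}{644684} \approx 4.6862$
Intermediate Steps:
$Q{\left(P,I \right)} = 164$ ($Q{\left(P,I \right)} = -2 + \left(103 - -63\right) = -2 + \left(103 + 63\right) = -2 + 166 = 164$)
$U = 769$ ($U = 795 - 26 = 769$)
$\frac{j{\left(99 \right)}}{-39310} + \frac{U}{Q{\left(150,198 \right)}} = \frac{110}{-39310} + \frac{769}{164} = 110 \left(- \frac{1}{39310}\right) + 769 \cdot \frac{1}{164} = - \frac{11}{3931} + \frac{769}{164} = \frac{3021135}{644684}$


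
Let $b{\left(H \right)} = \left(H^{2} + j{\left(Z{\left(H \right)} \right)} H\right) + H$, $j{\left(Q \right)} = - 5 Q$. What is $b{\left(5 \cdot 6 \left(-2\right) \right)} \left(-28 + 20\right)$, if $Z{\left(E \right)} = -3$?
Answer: $-21120$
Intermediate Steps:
$b{\left(H \right)} = H^{2} + 16 H$ ($b{\left(H \right)} = \left(H^{2} + \left(-5\right) \left(-3\right) H\right) + H = \left(H^{2} + 15 H\right) + H = H^{2} + 16 H$)
$b{\left(5 \cdot 6 \left(-2\right) \right)} \left(-28 + 20\right) = 5 \cdot 6 \left(-2\right) \left(16 + 5 \cdot 6 \left(-2\right)\right) \left(-28 + 20\right) = 30 \left(-2\right) \left(16 + 30 \left(-2\right)\right) \left(-8\right) = - 60 \left(16 - 60\right) \left(-8\right) = \left(-60\right) \left(-44\right) \left(-8\right) = 2640 \left(-8\right) = -21120$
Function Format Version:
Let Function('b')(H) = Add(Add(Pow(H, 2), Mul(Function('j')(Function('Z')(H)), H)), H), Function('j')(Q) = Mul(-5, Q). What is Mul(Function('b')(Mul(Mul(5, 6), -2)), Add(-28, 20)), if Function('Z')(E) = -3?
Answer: -21120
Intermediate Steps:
Function('b')(H) = Add(Pow(H, 2), Mul(16, H)) (Function('b')(H) = Add(Add(Pow(H, 2), Mul(Mul(-5, -3), H)), H) = Add(Add(Pow(H, 2), Mul(15, H)), H) = Add(Pow(H, 2), Mul(16, H)))
Mul(Function('b')(Mul(Mul(5, 6), -2)), Add(-28, 20)) = Mul(Mul(Mul(Mul(5, 6), -2), Add(16, Mul(Mul(5, 6), -2))), Add(-28, 20)) = Mul(Mul(Mul(30, -2), Add(16, Mul(30, -2))), -8) = Mul(Mul(-60, Add(16, -60)), -8) = Mul(Mul(-60, -44), -8) = Mul(2640, -8) = -21120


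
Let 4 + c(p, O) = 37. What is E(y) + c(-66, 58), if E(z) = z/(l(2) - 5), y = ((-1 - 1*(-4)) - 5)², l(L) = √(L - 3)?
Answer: 419/13 - 2*I/13 ≈ 32.231 - 0.15385*I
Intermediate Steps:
l(L) = √(-3 + L)
c(p, O) = 33 (c(p, O) = -4 + 37 = 33)
y = 4 (y = ((-1 + 4) - 5)² = (3 - 5)² = (-2)² = 4)
E(z) = z*(-5 - I)/26 (E(z) = z/(√(-3 + 2) - 5) = z/(√(-1) - 5) = z/(I - 5) = z/(-5 + I) = z*((-5 - I)/26) = z*(-5 - I)/26)
E(y) + c(-66, 58) = -1/26*4*(5 + I) + 33 = (-10/13 - 2*I/13) + 33 = 419/13 - 2*I/13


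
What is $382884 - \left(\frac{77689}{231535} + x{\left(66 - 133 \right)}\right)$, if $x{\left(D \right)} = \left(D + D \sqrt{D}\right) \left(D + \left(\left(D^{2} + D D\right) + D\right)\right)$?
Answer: $\frac{225846570431}{231535} + 592548 i \sqrt{67} \approx 9.7543 \cdot 10^{5} + 4.8502 \cdot 10^{6} i$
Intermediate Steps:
$x{\left(D \right)} = \left(D + D^{\frac{3}{2}}\right) \left(2 D + 2 D^{2}\right)$ ($x{\left(D \right)} = \left(D + D^{\frac{3}{2}}\right) \left(D + \left(\left(D^{2} + D^{2}\right) + D\right)\right) = \left(D + D^{\frac{3}{2}}\right) \left(D + \left(2 D^{2} + D\right)\right) = \left(D + D^{\frac{3}{2}}\right) \left(D + \left(D + 2 D^{2}\right)\right) = \left(D + D^{\frac{3}{2}}\right) \left(2 D + 2 D^{2}\right)$)
$382884 - \left(\frac{77689}{231535} + x{\left(66 - 133 \right)}\right) = 382884 - \left(\frac{77689}{231535} + 2 \left(66 - 133\right)^{2} + 2 \left(66 - 133\right)^{3} + 2 \left(66 - 133\right)^{\frac{5}{2}} + 2 \left(66 - 133\right)^{\frac{7}{2}}\right) = 382884 - \left(\frac{77689}{231535} - 601526 + 8978 - 601526 i \sqrt{67} + 8978 i \sqrt{67}\right) = 382884 - \left(\frac{77689}{231535} - 601526 + 8978 + 2 \left(-300763\right) i \sqrt{67} + 2 \cdot 4489 i \sqrt{67}\right) = 382884 - \left(- \frac{137195523491}{231535} - 592548 i \sqrt{67}\right) = 382884 + \left(- \frac{77689}{231535} + \left(592548 + 592548 i \sqrt{67}\right)\right) = 382884 + \left(\frac{137195523491}{231535} + 592548 i \sqrt{67}\right) = \frac{225846570431}{231535} + 592548 i \sqrt{67}$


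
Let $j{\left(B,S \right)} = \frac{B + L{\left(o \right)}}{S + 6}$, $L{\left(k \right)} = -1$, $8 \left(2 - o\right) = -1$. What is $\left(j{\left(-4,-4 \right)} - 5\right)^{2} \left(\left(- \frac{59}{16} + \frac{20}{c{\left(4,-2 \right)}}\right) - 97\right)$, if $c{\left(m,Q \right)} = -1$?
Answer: $- \frac{434475}{64} \approx -6788.7$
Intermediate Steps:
$o = \frac{17}{8}$ ($o = 2 - - \frac{1}{8} = 2 + \frac{1}{8} = \frac{17}{8} \approx 2.125$)
$j{\left(B,S \right)} = \frac{-1 + B}{6 + S}$ ($j{\left(B,S \right)} = \frac{B - 1}{S + 6} = \frac{-1 + B}{6 + S}$)
$\left(j{\left(-4,-4 \right)} - 5\right)^{2} \left(\left(- \frac{59}{16} + \frac{20}{c{\left(4,-2 \right)}}\right) - 97\right) = \left(\frac{-1 - 4}{6 - 4} - 5\right)^{2} \left(\left(- \frac{59}{16} + \frac{20}{-1}\right) - 97\right) = \left(\frac{1}{2} \left(-5\right) - 5\right)^{2} \left(\left(\left(-59\right) \frac{1}{16} + 20 \left(-1\right)\right) - 97\right) = \left(\frac{1}{2} \left(-5\right) - 5\right)^{2} \left(\left(- \frac{59}{16} - 20\right) - 97\right) = \left(- \frac{5}{2} - 5\right)^{2} \left(- \frac{379}{16} - 97\right) = \left(- \frac{15}{2}\right)^{2} \left(- \frac{1931}{16}\right) = \frac{225}{4} \left(- \frac{1931}{16}\right) = - \frac{434475}{64}$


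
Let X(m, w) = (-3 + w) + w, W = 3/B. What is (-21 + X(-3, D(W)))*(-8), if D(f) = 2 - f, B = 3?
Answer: 176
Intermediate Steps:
W = 1 (W = 3/3 = 3*(⅓) = 1)
X(m, w) = -3 + 2*w
(-21 + X(-3, D(W)))*(-8) = (-21 + (-3 + 2*(2 - 1*1)))*(-8) = (-21 + (-3 + 2*(2 - 1)))*(-8) = (-21 + (-3 + 2*1))*(-8) = (-21 + (-3 + 2))*(-8) = (-21 - 1)*(-8) = -22*(-8) = 176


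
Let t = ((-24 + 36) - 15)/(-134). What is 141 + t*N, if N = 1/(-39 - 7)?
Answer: 869121/6164 ≈ 141.00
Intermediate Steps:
t = 3/134 (t = (12 - 15)*(-1/134) = -3*(-1/134) = 3/134 ≈ 0.022388)
N = -1/46 (N = 1/(-46) = -1/46 ≈ -0.021739)
141 + t*N = 141 + (3/134)*(-1/46) = 141 - 3/6164 = 869121/6164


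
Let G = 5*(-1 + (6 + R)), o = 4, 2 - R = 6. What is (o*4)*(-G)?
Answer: -80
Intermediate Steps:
R = -4 (R = 2 - 1*6 = 2 - 6 = -4)
G = 5 (G = 5*(-1 + (6 - 4)) = 5*(-1 + 2) = 5*1 = 5)
(o*4)*(-G) = (4*4)*(-1*5) = 16*(-5) = -80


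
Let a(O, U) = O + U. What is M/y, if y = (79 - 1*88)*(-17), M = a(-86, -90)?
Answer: -176/153 ≈ -1.1503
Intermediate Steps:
M = -176 (M = -86 - 90 = -176)
y = 153 (y = (79 - 88)*(-17) = -9*(-17) = 153)
M/y = -176/153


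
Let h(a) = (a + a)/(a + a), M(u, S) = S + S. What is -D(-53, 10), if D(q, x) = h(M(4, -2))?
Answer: -1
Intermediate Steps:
M(u, S) = 2*S
h(a) = 1 (h(a) = (2*a)/((2*a)) = (2*a)*(1/(2*a)) = 1)
D(q, x) = 1
-D(-53, 10) = -1*1 = -1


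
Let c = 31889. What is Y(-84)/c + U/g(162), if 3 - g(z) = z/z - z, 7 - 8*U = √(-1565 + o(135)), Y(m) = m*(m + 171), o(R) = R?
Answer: -9364873/41838368 - I*√1430/1312 ≈ -0.22383 - 0.028823*I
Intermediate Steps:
Y(m) = m*(171 + m)
U = 7/8 - I*√1430/8 (U = 7/8 - √(-1565 + 135)/8 = 7/8 - I*√1430/8 ≈ 0.875 - 4.7269*I)
g(z) = 2 + z (g(z) = 3 - (z/z - z) = 3 - (1 - z) = 3 + (-1 + z) = 2 + z)
Y(-84)/c + U/g(162) = -84*(171 - 84)/31889 + (7/8 - I*√1430/8)/(2 + 162) = -84*87*(1/31889) + (7/8 - I*√1430/8)/164 = -7308*1/31889 + (7/8 - I*√1430/8)*(1/164) = -7308/31889 + (7/1312 - I*√1430/1312) = -9364873/41838368 - I*√1430/1312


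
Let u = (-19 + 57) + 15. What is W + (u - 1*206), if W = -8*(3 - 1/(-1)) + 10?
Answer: -175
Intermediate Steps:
W = -22 (W = -8*(3 - 1*(-1)) + 10 = -8*(3 + 1) + 10 = -8*4 + 10 = -32 + 10 = -22)
u = 53 (u = 38 + 15 = 53)
W + (u - 1*206) = -22 + (53 - 1*206) = -22 + (53 - 206) = -22 - 153 = -175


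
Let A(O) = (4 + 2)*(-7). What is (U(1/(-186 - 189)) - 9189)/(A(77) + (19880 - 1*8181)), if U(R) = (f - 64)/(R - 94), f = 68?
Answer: -323922939/410920907 ≈ -0.78829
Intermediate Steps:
A(O) = -42 (A(O) = 6*(-7) = -42)
U(R) = 4/(-94 + R) (U(R) = (68 - 64)/(R - 94) = 4/(-94 + R))
(U(1/(-186 - 189)) - 9189)/(A(77) + (19880 - 1*8181)) = (4/(-94 + 1/(-186 - 189)) - 9189)/(-42 + (19880 - 1*8181)) = (4/(-94 + 1/(-375)) - 9189)/(-42 + (19880 - 8181)) = (4/(-94 - 1/375) - 9189)/(-42 + 11699) = (4/(-35251/375) - 9189)/11657 = (4*(-375/35251) - 9189)*(1/11657) = (-1500/35251 - 9189)*(1/11657) = -323922939/35251*1/11657 = -323922939/410920907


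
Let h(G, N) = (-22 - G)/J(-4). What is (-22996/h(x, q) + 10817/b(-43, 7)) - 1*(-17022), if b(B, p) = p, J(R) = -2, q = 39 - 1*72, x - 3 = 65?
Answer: 5687723/315 ≈ 18056.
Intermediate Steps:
x = 68 (x = 3 + 65 = 68)
q = -33 (q = 39 - 72 = -33)
h(G, N) = 11 + G/2 (h(G, N) = (-22 - G)/(-2) = (-22 - G)*(-1/2) = 11 + G/2)
(-22996/h(x, q) + 10817/b(-43, 7)) - 1*(-17022) = (-22996/(11 + (1/2)*68) + 10817/7) - 1*(-17022) = (-22996/(11 + 34) + 10817*(1/7)) + 17022 = (-22996/45 + 10817/7) + 17022 = 325793/315 + 17022 = 5687723/315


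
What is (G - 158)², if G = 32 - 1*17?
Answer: 20449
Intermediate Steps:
G = 15 (G = 32 - 17 = 15)
(G - 158)² = (15 - 158)² = (-143)² = 20449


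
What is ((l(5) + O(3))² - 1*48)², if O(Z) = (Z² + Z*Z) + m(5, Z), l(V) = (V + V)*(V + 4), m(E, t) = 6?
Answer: 167650704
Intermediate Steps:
l(V) = 2*V*(4 + V) (l(V) = (2*V)*(4 + V) = 2*V*(4 + V))
O(Z) = 6 + 2*Z² (O(Z) = (Z² + Z*Z) + 6 = (Z² + Z²) + 6 = 2*Z² + 6 = 6 + 2*Z²)
((l(5) + O(3))² - 1*48)² = ((2*5*(4 + 5) + (6 + 2*3²))² - 1*48)² = ((2*5*9 + (6 + 2*9))² - 48)² = ((90 + (6 + 18))² - 48)² = ((90 + 24)² - 48)² = (114² - 48)² = (12996 - 48)² = 12948² = 167650704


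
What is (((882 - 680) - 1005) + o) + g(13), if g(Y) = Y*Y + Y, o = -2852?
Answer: -3473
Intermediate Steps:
g(Y) = Y + Y² (g(Y) = Y² + Y = Y + Y²)
(((882 - 680) - 1005) + o) + g(13) = (((882 - 680) - 1005) - 2852) + 13*(1 + 13) = ((202 - 1005) - 2852) + 13*14 = (-803 - 2852) + 182 = -3655 + 182 = -3473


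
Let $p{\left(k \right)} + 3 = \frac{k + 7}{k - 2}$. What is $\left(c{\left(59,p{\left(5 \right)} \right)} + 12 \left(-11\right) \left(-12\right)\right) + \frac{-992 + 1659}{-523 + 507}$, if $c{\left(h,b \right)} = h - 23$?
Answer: $\frac{25253}{16} \approx 1578.3$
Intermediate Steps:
$p{\left(k \right)} = -3 + \frac{7 + k}{-2 + k}$ ($p{\left(k \right)} = -3 + \frac{k + 7}{k - 2} = -3 + \frac{7 + k}{-2 + k}$)
$c{\left(h,b \right)} = -23 + h$ ($c{\left(h,b \right)} = h - 23 = -23 + h$)
$\left(c{\left(59,p{\left(5 \right)} \right)} + 12 \left(-11\right) \left(-12\right)\right) + \frac{-992 + 1659}{-523 + 507} = \left(\left(-23 + 59\right) + 12 \left(-11\right) \left(-12\right)\right) + \frac{-992 + 1659}{-523 + 507} = \left(36 - -1584\right) + \frac{667}{-16} = \left(36 + 1584\right) + 667 \left(- \frac{1}{16}\right) = 1620 - \frac{667}{16} = \frac{25253}{16}$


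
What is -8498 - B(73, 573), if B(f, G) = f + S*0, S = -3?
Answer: -8571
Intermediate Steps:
B(f, G) = f (B(f, G) = f - 3*0 = f + 0 = f)
-8498 - B(73, 573) = -8498 - 1*73 = -8498 - 73 = -8571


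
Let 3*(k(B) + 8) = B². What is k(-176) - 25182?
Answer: -44594/3 ≈ -14865.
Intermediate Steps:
k(B) = -8 + B²/3
k(-176) - 25182 = (-8 + (⅓)*(-176)²) - 25182 = (-8 + (⅓)*30976) - 25182 = (-8 + 30976/3) - 25182 = 30952/3 - 25182 = -44594/3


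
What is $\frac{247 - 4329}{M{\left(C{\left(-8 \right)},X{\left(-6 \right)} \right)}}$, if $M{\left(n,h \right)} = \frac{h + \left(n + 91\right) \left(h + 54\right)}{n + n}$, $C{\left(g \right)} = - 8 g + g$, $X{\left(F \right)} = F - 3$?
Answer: $- \frac{228592}{3303} \approx -69.207$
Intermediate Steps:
$X{\left(F \right)} = -3 + F$
$C{\left(g \right)} = - 7 g$
$M{\left(n,h \right)} = \frac{h + \left(54 + h\right) \left(91 + n\right)}{2 n}$ ($M{\left(n,h \right)} = \frac{h + \left(91 + n\right) \left(54 + h\right)}{2 n} = \left(h + \left(54 + h\right) \left(91 + n\right)\right) \frac{1}{2 n} = \frac{h + \left(54 + h\right) \left(91 + n\right)}{2 n}$)
$\frac{247 - 4329}{M{\left(C{\left(-8 \right)},X{\left(-6 \right)} \right)}} = \frac{247 - 4329}{\frac{1}{2} \frac{1}{\left(-7\right) \left(-8\right)} \left(4914 + 92 \left(-3 - 6\right) + \left(-7\right) \left(-8\right) \left(54 - 9\right)\right)} = - \frac{4082}{\frac{1}{2} \cdot \frac{1}{56} \left(4914 + 92 \left(-9\right) + 56 \left(54 - 9\right)\right)} = - \frac{4082}{\frac{1}{2} \cdot \frac{1}{56} \left(4914 - 828 + 56 \cdot 45\right)} = - \frac{4082}{\frac{1}{2} \cdot \frac{1}{56} \left(4914 - 828 + 2520\right)} = - \frac{4082}{\frac{1}{2} \cdot \frac{1}{56} \cdot 6606} = - \frac{4082}{\frac{3303}{56}} = \left(-4082\right) \frac{56}{3303} = - \frac{228592}{3303}$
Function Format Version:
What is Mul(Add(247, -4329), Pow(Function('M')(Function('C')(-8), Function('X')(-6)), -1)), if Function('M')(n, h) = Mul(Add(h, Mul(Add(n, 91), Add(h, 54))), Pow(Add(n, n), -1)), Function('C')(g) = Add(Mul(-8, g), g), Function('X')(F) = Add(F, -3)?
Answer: Rational(-228592, 3303) ≈ -69.207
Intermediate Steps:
Function('X')(F) = Add(-3, F)
Function('C')(g) = Mul(-7, g)
Function('M')(n, h) = Mul(Rational(1, 2), Pow(n, -1), Add(h, Mul(Add(54, h), Add(91, n)))) (Function('M')(n, h) = Mul(Add(h, Mul(Add(91, n), Add(54, h))), Pow(Mul(2, n), -1)) = Mul(Add(h, Mul(Add(54, h), Add(91, n))), Mul(Rational(1, 2), Pow(n, -1))) = Mul(Rational(1, 2), Pow(n, -1), Add(h, Mul(Add(54, h), Add(91, n)))))
Mul(Add(247, -4329), Pow(Function('M')(Function('C')(-8), Function('X')(-6)), -1)) = Mul(Add(247, -4329), Pow(Mul(Rational(1, 2), Pow(Mul(-7, -8), -1), Add(4914, Mul(92, Add(-3, -6)), Mul(Mul(-7, -8), Add(54, Add(-3, -6))))), -1)) = Mul(-4082, Pow(Mul(Rational(1, 2), Pow(56, -1), Add(4914, Mul(92, -9), Mul(56, Add(54, -9)))), -1)) = Mul(-4082, Pow(Mul(Rational(1, 2), Rational(1, 56), Add(4914, -828, Mul(56, 45))), -1)) = Mul(-4082, Pow(Mul(Rational(1, 2), Rational(1, 56), Add(4914, -828, 2520)), -1)) = Mul(-4082, Pow(Mul(Rational(1, 2), Rational(1, 56), 6606), -1)) = Mul(-4082, Pow(Rational(3303, 56), -1)) = Mul(-4082, Rational(56, 3303)) = Rational(-228592, 3303)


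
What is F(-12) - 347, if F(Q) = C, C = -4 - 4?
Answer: -355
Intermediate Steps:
C = -8
F(Q) = -8
F(-12) - 347 = -8 - 347 = -355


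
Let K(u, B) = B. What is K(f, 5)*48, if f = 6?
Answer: 240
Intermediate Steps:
K(f, 5)*48 = 5*48 = 240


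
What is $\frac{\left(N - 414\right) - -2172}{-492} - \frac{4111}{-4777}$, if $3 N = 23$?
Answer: $- \frac{19235933}{7050852} \approx -2.7282$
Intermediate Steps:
$N = \frac{23}{3}$ ($N = \frac{1}{3} \cdot 23 = \frac{23}{3} \approx 7.6667$)
$\frac{\left(N - 414\right) - -2172}{-492} - \frac{4111}{-4777} = \frac{\left(\frac{23}{3} - 414\right) - -2172}{-492} - \frac{4111}{-4777} = \left(\left(\frac{23}{3} - 414\right) + 2172\right) \left(- \frac{1}{492}\right) - - \frac{4111}{4777} = \left(- \frac{1219}{3} + 2172\right) \left(- \frac{1}{492}\right) + \frac{4111}{4777} = \frac{5297}{3} \left(- \frac{1}{492}\right) + \frac{4111}{4777} = - \frac{5297}{1476} + \frac{4111}{4777} = - \frac{19235933}{7050852}$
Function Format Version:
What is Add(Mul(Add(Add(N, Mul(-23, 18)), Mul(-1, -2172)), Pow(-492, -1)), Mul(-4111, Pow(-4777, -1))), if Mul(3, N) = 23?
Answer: Rational(-19235933, 7050852) ≈ -2.7282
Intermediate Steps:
N = Rational(23, 3) (N = Mul(Rational(1, 3), 23) = Rational(23, 3) ≈ 7.6667)
Add(Mul(Add(Add(N, Mul(-23, 18)), Mul(-1, -2172)), Pow(-492, -1)), Mul(-4111, Pow(-4777, -1))) = Add(Mul(Add(Add(Rational(23, 3), Mul(-23, 18)), Mul(-1, -2172)), Pow(-492, -1)), Mul(-4111, Pow(-4777, -1))) = Add(Mul(Add(Add(Rational(23, 3), -414), 2172), Rational(-1, 492)), Mul(-4111, Rational(-1, 4777))) = Add(Mul(Add(Rational(-1219, 3), 2172), Rational(-1, 492)), Rational(4111, 4777)) = Add(Mul(Rational(5297, 3), Rational(-1, 492)), Rational(4111, 4777)) = Add(Rational(-5297, 1476), Rational(4111, 4777)) = Rational(-19235933, 7050852)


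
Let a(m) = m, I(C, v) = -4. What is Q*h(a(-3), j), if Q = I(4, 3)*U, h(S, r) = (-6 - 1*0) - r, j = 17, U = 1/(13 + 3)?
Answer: 23/4 ≈ 5.7500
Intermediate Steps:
U = 1/16 ≈ 0.062500
h(S, r) = -6 - r (h(S, r) = (-6 + 0) - r = -6 - r)
Q = -¼ (Q = -4*1/16 = -¼ ≈ -0.25000)
Q*h(a(-3), j) = -(-6 - 1*17)/4 = -(-6 - 17)/4 = -¼*(-23) = 23/4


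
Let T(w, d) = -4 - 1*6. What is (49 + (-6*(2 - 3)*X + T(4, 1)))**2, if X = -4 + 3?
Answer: 1089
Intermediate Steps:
X = -1
T(w, d) = -10 (T(w, d) = -4 - 6 = -10)
(49 + (-6*(2 - 3)*X + T(4, 1)))**2 = (49 + (-6*(2 - 3)*(-1) - 10))**2 = (49 + (-(-6)*(-1) - 10))**2 = (49 + (-6*1 - 10))**2 = (49 + (-6 - 10))**2 = (49 - 16)**2 = 33**2 = 1089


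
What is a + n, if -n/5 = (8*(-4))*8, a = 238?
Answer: 1518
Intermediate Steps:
n = 1280 (n = -5*8*(-4)*8 = -(-160)*8 = -5*(-256) = 1280)
a + n = 238 + 1280 = 1518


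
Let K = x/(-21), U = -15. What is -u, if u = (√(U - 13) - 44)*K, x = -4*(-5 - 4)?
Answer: -528/7 + 24*I*√7/7 ≈ -75.429 + 9.0712*I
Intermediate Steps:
x = 36 (x = -4*(-9) = 36)
K = -12/7 (K = 36/(-21) = 36*(-1/21) = -12/7 ≈ -1.7143)
u = 528/7 - 24*I*√7/7 (u = (√(-15 - 13) - 44)*(-12/7) = (√(-28) - 44)*(-12/7) = (2*I*√7 - 44)*(-12/7) = (-44 + 2*I*√7)*(-12/7) = 528/7 - 24*I*√7/7 ≈ 75.429 - 9.0712*I)
-u = -(528/7 - 24*I*√7/7) = -528/7 + 24*I*√7/7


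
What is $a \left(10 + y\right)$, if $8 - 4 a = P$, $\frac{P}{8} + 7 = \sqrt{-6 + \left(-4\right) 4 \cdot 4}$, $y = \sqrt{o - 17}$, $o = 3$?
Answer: $2 \left(8 - i \sqrt{70}\right) \left(10 + i \sqrt{14}\right) \approx 222.61 - 107.47 i$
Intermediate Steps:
$y = i \sqrt{14}$ ($y = \sqrt{3 - 17} = \sqrt{-14} = i \sqrt{14} \approx 3.7417 i$)
$P = -56 + 8 i \sqrt{70}$ ($P = -56 + 8 \sqrt{-6 + \left(-4\right) 4 \cdot 4} = -56 + 8 \sqrt{-6 - 64} = -56 + 8 \sqrt{-70} = -56 + 8 i \sqrt{70} \approx -56.0 + 66.933 i$)
$a = 16 - 2 i \sqrt{70}$ ($a = 2 - \frac{-56 + 8 i \sqrt{70}}{4} = 2 + \left(14 - 2 i \sqrt{70}\right) = 16 - 2 i \sqrt{70} \approx 16.0 - 16.733 i$)
$a \left(10 + y\right) = \left(16 - 2 i \sqrt{70}\right) \left(10 + i \sqrt{14}\right) = \left(10 + i \sqrt{14}\right) \left(16 - 2 i \sqrt{70}\right)$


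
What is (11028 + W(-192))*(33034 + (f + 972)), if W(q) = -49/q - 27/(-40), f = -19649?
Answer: 152008656961/960 ≈ 1.5834e+8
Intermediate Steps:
W(q) = 27/40 - 49/q (W(q) = -49/q - 27*(-1/40) = -49/q + 27/40 = 27/40 - 49/q)
(11028 + W(-192))*(33034 + (f + 972)) = (11028 + (27/40 - 49/(-192)))*(33034 + (-19649 + 972)) = (11028 + (27/40 - 49*(-1/192)))*(33034 - 18677) = (11028 + (27/40 + 49/192))*14357 = (11028 + 893/960)*14357 = (10587773/960)*14357 = 152008656961/960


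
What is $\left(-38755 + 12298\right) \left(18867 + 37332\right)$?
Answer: $-1486856943$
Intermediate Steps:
$\left(-38755 + 12298\right) \left(18867 + 37332\right) = \left(-26457\right) 56199 = -1486856943$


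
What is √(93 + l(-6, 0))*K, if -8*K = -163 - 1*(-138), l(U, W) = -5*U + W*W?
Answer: 25*√123/8 ≈ 34.658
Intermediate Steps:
l(U, W) = W² - 5*U (l(U, W) = -5*U + W² = W² - 5*U)
K = 25/8 (K = -(-163 - 1*(-138))/8 = -(-163 + 138)/8 = -⅛*(-25) = 25/8 ≈ 3.1250)
√(93 + l(-6, 0))*K = √(93 + (0² - 5*(-6)))*(25/8) = √(93 + (0 + 30))*(25/8) = √(93 + 30)*(25/8) = √123*(25/8) = 25*√123/8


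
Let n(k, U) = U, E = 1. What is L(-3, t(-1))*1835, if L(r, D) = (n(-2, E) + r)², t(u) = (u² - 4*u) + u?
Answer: 7340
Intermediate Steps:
t(u) = u² - 3*u
L(r, D) = (1 + r)²
L(-3, t(-1))*1835 = (1 - 3)²*1835 = (-2)²*1835 = 4*1835 = 7340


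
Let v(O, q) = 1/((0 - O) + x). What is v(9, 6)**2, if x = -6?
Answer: 1/225 ≈ 0.0044444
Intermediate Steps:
v(O, q) = 1/(-6 - O) (v(O, q) = 1/((0 - O) - 6) = 1/(-O - 6) = 1/(-6 - O))
v(9, 6)**2 = (-1/(6 + 9))**2 = (-1/15)**2 = 1/225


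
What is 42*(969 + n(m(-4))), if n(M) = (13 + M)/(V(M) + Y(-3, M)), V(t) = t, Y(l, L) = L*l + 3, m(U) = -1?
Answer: 203994/5 ≈ 40799.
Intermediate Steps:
Y(l, L) = 3 + L*l
n(M) = (13 + M)/(3 - 2*M) (n(M) = (13 + M)/(M + (3 + M*(-3))) = (13 + M)/(M + (3 - 3*M)) = (13 + M)/(3 - 2*M))
42*(969 + n(m(-4))) = 42*(969 + (13 - 1)/(3 - 2*(-1))) = 42*(969 + 12/(3 + 2)) = 42*(969 + 12/5) = 42*(4857/5) = 203994/5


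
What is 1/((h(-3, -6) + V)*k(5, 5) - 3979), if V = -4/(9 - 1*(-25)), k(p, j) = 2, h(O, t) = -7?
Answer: -17/67885 ≈ -0.00025042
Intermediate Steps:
V = -2/17 (V = -4/(9 + 25) = -4/34 = -4*1/34 = -2/17 ≈ -0.11765)
1/((h(-3, -6) + V)*k(5, 5) - 3979) = 1/((-7 - 2/17)*2 - 3979) = 1/(-121/17*2 - 3979) = 1/(-242/17 - 3979) = 1/(-67885/17) = -17/67885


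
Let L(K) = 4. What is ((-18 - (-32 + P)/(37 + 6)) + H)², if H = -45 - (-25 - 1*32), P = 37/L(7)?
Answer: 885481/29584 ≈ 29.931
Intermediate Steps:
P = 37/4 ≈ 9.2500
H = 12 (H = -45 - (-25 - 32) = -45 - 1*(-57) = -45 + 57 = 12)
((-18 - (-32 + P)/(37 + 6)) + H)² = ((-18 - (-32 + 37/4)/(37 + 6)) + 12)² = ((-18 - (-91)/(4*43)) + 12)² = ((-18 - 1*(-91/172)) + 12)² = ((-18 + 91/172) + 12)² = (-3005/172 + 12)² = (-941/172)² = 885481/29584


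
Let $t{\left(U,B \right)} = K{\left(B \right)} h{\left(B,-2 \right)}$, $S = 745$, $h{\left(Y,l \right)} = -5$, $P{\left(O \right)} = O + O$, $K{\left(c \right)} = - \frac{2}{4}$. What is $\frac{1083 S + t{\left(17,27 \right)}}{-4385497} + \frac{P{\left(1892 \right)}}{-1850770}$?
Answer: $- \frac{1509865360523}{8116546282690} \approx -0.18602$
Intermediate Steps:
$K{\left(c \right)} = - \frac{1}{2}$ ($K{\left(c \right)} = \left(-2\right) \frac{1}{4} = - \frac{1}{2}$)
$P{\left(O \right)} = 2 O$
$t{\left(U,B \right)} = \frac{5}{2}$ ($t{\left(U,B \right)} = \left(- \frac{1}{2}\right) \left(-5\right) = \frac{5}{2}$)
$\frac{1083 S + t{\left(17,27 \right)}}{-4385497} + \frac{P{\left(1892 \right)}}{-1850770} = \frac{1083 \cdot 745 + \frac{5}{2}}{-4385497} + \frac{2 \cdot 1892}{-1850770} = \left(806835 + \frac{5}{2}\right) \left(- \frac{1}{4385497}\right) + 3784 \left(- \frac{1}{1850770}\right) = \frac{1613675}{2} \left(- \frac{1}{4385497}\right) - \frac{1892}{925385} = - \frac{1613675}{8770994} - \frac{1892}{925385} = - \frac{1509865360523}{8116546282690}$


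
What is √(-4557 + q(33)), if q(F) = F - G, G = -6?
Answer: 3*I*√502 ≈ 67.216*I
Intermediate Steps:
q(F) = 6 + F (q(F) = F - 1*(-6) = F + 6 = 6 + F)
√(-4557 + q(33)) = √(-4557 + (6 + 33)) = √(-4557 + 39) = √(-4518) = 3*I*√502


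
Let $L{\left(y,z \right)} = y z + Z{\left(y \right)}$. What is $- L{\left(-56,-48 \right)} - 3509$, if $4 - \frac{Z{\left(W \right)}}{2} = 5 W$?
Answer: $-6765$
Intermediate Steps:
$Z{\left(W \right)} = 8 - 10 W$ ($Z{\left(W \right)} = 8 - 2 \cdot 5 W = 8 - 10 W$)
$L{\left(y,z \right)} = 8 - 10 y + y z$ ($L{\left(y,z \right)} = y z - \left(-8 + 10 y\right) = 8 - 10 y + y z$)
$- L{\left(-56,-48 \right)} - 3509 = - (8 - -560 - -2688) - 3509 = - (8 + 560 + 2688) - 3509 = \left(-1\right) 3256 - 3509 = -3256 - 3509 = -6765$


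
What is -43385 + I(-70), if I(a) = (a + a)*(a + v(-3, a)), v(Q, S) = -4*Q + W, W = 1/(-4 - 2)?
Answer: -105725/3 ≈ -35242.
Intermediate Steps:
W = -⅙ (W = 1/(-6) = -⅙ ≈ -0.16667)
v(Q, S) = -⅙ - 4*Q (v(Q, S) = -4*Q - ⅙ = -⅙ - 4*Q)
I(a) = 2*a*(71/6 + a) (I(a) = (a + a)*(a + (-⅙ - 4*(-3))) = (2*a)*(a + (-⅙ + 12)) = (2*a)*(a + 71/6) = (2*a)*(71/6 + a) = 2*a*(71/6 + a))
-43385 + I(-70) = -43385 + (⅓)*(-70)*(71 + 6*(-70)) = -43385 + (⅓)*(-70)*(71 - 420) = -43385 + (⅓)*(-70)*(-349) = -43385 + 24430/3 = -105725/3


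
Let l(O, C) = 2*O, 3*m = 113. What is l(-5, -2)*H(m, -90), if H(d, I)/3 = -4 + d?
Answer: -1010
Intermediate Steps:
m = 113/3 (m = (⅓)*113 = 113/3 ≈ 37.667)
H(d, I) = -12 + 3*d (H(d, I) = 3*(-4 + d) = -12 + 3*d)
l(-5, -2)*H(m, -90) = (2*(-5))*(-12 + 3*(113/3)) = -10*(-12 + 113) = -10*101 = -1010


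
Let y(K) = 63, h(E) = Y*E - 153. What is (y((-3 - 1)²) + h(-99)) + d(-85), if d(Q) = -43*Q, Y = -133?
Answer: 16732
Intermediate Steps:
h(E) = -153 - 133*E (h(E) = -133*E - 153 = -153 - 133*E)
(y((-3 - 1)²) + h(-99)) + d(-85) = (63 + (-153 - 133*(-99))) - 43*(-85) = (63 + (-153 + 13167)) + 3655 = (63 + 13014) + 3655 = 13077 + 3655 = 16732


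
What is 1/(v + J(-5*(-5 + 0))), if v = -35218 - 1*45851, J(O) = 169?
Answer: -1/80900 ≈ -1.2361e-5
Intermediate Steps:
v = -81069 (v = -35218 - 45851 = -81069)
1/(v + J(-5*(-5 + 0))) = 1/(-81069 + 169) = 1/(-80900) = -1/80900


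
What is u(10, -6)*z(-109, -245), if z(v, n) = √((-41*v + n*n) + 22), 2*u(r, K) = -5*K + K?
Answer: 3048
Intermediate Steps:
u(r, K) = -2*K (u(r, K) = (-5*K + K)/2 = (-4*K)/2 = -2*K)
z(v, n) = √(22 + n² - 41*v) (z(v, n) = √((-41*v + n²) + 22) = √((n² - 41*v) + 22) = √(22 + n² - 41*v))
u(10, -6)*z(-109, -245) = (-2*(-6))*√(22 + (-245)² - 41*(-109)) = 12*√(22 + 60025 + 4469) = 12*√64516 = 12*254 = 3048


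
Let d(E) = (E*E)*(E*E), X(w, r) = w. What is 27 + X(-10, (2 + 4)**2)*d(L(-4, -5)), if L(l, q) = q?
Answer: -6223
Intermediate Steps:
d(E) = E**4 (d(E) = E**2*E**2 = E**4)
27 + X(-10, (2 + 4)**2)*d(L(-4, -5)) = 27 - 10*(-5)**4 = 27 - 10*625 = 27 - 6250 = -6223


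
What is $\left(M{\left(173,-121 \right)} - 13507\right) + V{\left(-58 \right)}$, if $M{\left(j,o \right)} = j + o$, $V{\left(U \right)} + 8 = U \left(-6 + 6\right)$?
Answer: $-13463$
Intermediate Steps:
$V{\left(U \right)} = -8$ ($V{\left(U \right)} = -8 + U \left(-6 + 6\right) = -8 + U 0 = -8 + 0 = -8$)
$\left(M{\left(173,-121 \right)} - 13507\right) + V{\left(-58 \right)} = \left(\left(173 - 121\right) - 13507\right) - 8 = \left(52 - 13507\right) - 8 = -13455 - 8 = -13463$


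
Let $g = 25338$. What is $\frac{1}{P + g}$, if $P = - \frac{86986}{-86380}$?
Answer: $\frac{43190}{1094391713} \approx 3.9465 \cdot 10^{-5}$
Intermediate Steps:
$P = \frac{43493}{43190}$ ($P = \left(-86986\right) \left(- \frac{1}{86380}\right) = \frac{43493}{43190} \approx 1.007$)
$\frac{1}{P + g} = \frac{1}{\frac{43493}{43190} + 25338} = \frac{1}{\frac{1094391713}{43190}} = \frac{43190}{1094391713}$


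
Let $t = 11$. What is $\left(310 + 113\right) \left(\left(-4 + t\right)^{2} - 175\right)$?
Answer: $-53298$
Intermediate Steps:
$\left(310 + 113\right) \left(\left(-4 + t\right)^{2} - 175\right) = \left(310 + 113\right) \left(\left(-4 + 11\right)^{2} - 175\right) = 423 \left(7^{2} - 175\right) = 423 \left(49 - 175\right) = 423 \left(-126\right) = -53298$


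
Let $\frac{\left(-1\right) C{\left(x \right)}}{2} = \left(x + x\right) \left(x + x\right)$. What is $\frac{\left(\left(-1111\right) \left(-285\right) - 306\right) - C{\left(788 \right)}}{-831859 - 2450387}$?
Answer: $- \frac{5283881}{3282246} \approx -1.6098$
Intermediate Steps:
$C{\left(x \right)} = - 8 x^{2}$ ($C{\left(x \right)} = - 2 \left(x + x\right) \left(x + x\right) = - 2 \cdot 2 x 2 x = - 2 \cdot 4 x^{2} = - 8 x^{2}$)
$\frac{\left(\left(-1111\right) \left(-285\right) - 306\right) - C{\left(788 \right)}}{-831859 - 2450387} = \frac{\left(\left(-1111\right) \left(-285\right) - 306\right) - - 8 \cdot 788^{2}}{-831859 - 2450387} = \frac{\left(316635 - 306\right) - \left(-8\right) 620944}{-831859 - 2450387} = \frac{316329 - -4967552}{-3282246} = \left(316329 + 4967552\right) \left(- \frac{1}{3282246}\right) = 5283881 \left(- \frac{1}{3282246}\right) = - \frac{5283881}{3282246}$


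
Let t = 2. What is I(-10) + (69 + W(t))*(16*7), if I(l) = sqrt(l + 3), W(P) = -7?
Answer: 6944 + I*sqrt(7) ≈ 6944.0 + 2.6458*I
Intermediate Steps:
I(l) = sqrt(3 + l)
I(-10) + (69 + W(t))*(16*7) = sqrt(3 - 10) + (69 - 7)*(16*7) = sqrt(-7) + 62*112 = I*sqrt(7) + 6944 = 6944 + I*sqrt(7)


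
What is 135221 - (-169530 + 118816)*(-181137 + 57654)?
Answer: -6262181641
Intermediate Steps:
135221 - (-169530 + 118816)*(-181137 + 57654) = 135221 - (-50714)*(-123483) = 135221 - 1*6262316862 = 135221 - 6262316862 = -6262181641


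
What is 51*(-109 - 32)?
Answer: -7191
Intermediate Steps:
51*(-109 - 32) = 51*(-141) = -7191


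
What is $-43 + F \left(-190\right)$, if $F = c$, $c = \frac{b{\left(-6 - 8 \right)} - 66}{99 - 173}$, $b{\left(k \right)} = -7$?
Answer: $- \frac{8526}{37} \approx -230.43$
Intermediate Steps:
$c = \frac{73}{74}$ ($c = \frac{-7 - 66}{99 - 173} = - \frac{73}{-74} = \left(-73\right) \left(- \frac{1}{74}\right) = \frac{73}{74} \approx 0.98649$)
$F = \frac{73}{74} \approx 0.98649$
$-43 + F \left(-190\right) = -43 + \frac{73}{74} \left(-190\right) = -43 - \frac{6935}{37} = - \frac{8526}{37}$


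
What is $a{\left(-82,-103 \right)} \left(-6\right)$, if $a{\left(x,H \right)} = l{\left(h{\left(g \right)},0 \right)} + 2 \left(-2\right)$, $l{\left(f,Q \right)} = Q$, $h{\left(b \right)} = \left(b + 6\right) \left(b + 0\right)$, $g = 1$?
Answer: $24$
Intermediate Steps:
$h{\left(b \right)} = b \left(6 + b\right)$ ($h{\left(b \right)} = \left(6 + b\right) b = b \left(6 + b\right)$)
$a{\left(x,H \right)} = -4$ ($a{\left(x,H \right)} = 0 + 2 \left(-2\right) = 0 - 4 = -4$)
$a{\left(-82,-103 \right)} \left(-6\right) = \left(-4\right) \left(-6\right) = 24$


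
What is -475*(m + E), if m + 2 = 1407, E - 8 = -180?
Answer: -585675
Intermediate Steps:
E = -172 (E = 8 - 180 = -172)
m = 1405 (m = -2 + 1407 = 1405)
-475*(m + E) = -475*(1405 - 172) = -475*1233 = -585675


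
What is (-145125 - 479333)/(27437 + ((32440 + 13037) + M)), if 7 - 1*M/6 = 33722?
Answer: 312229/64688 ≈ 4.8267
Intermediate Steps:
M = -202290 (M = 42 - 6*33722 = 42 - 202332 = -202290)
(-145125 - 479333)/(27437 + ((32440 + 13037) + M)) = (-145125 - 479333)/(27437 + ((32440 + 13037) - 202290)) = -624458/(27437 + (45477 - 202290)) = -624458/(27437 - 156813) = -624458/(-129376) = -624458*(-1/129376) = 312229/64688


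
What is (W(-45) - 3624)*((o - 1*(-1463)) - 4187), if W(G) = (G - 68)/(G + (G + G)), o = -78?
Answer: 456844618/45 ≈ 1.0152e+7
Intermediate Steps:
W(G) = (-68 + G)/(3*G) (W(G) = (-68 + G)/(G + 2*G) = (-68 + G)/((3*G)) = (-68 + G)*(1/(3*G)) = (-68 + G)/(3*G))
(W(-45) - 3624)*((o - 1*(-1463)) - 4187) = ((⅓)*(-68 - 45)/(-45) - 3624)*((-78 - 1*(-1463)) - 4187) = ((⅓)*(-1/45)*(-113) - 3624)*((-78 + 1463) - 4187) = (113/135 - 3624)*(1385 - 4187) = -489127/135*(-2802) = 456844618/45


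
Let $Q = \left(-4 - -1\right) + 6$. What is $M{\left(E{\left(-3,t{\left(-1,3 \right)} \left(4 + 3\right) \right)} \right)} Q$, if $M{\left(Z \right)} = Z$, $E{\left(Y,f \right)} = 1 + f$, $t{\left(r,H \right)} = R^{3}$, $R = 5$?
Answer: $2628$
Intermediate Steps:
$t{\left(r,H \right)} = 125$ ($t{\left(r,H \right)} = 5^{3} = 125$)
$Q = 3$ ($Q = \left(-4 + 1\right) + 6 = -3 + 6 = 3$)
$M{\left(E{\left(-3,t{\left(-1,3 \right)} \left(4 + 3\right) \right)} \right)} Q = \left(1 + 125 \left(4 + 3\right)\right) 3 = \left(1 + 125 \cdot 7\right) 3 = \left(1 + 875\right) 3 = 876 \cdot 3 = 2628$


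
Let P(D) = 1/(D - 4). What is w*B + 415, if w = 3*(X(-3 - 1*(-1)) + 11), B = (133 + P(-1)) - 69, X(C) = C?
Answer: 10688/5 ≈ 2137.6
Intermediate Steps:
P(D) = 1/(-4 + D)
B = 319/5 (B = (133 + 1/(-4 - 1)) - 69 = (133 + 1/(-5)) - 69 = (133 - 1/5) - 69 = 664/5 - 69 = 319/5 ≈ 63.800)
w = 27 (w = 3*((-3 - 1*(-1)) + 11) = 3*((-3 + 1) + 11) = 3*(-2 + 11) = 3*9 = 27)
w*B + 415 = 27*(319/5) + 415 = 8613/5 + 415 = 10688/5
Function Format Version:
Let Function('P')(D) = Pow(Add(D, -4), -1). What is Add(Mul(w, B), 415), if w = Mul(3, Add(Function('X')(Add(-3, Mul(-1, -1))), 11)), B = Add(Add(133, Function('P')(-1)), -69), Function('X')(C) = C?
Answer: Rational(10688, 5) ≈ 2137.6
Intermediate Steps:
Function('P')(D) = Pow(Add(-4, D), -1)
B = Rational(319, 5) (B = Add(Add(133, Pow(Add(-4, -1), -1)), -69) = Add(Add(133, Pow(-5, -1)), -69) = Add(Add(133, Rational(-1, 5)), -69) = Add(Rational(664, 5), -69) = Rational(319, 5) ≈ 63.800)
w = 27 (w = Mul(3, Add(Add(-3, Mul(-1, -1)), 11)) = Mul(3, Add(Add(-3, 1), 11)) = Mul(3, Add(-2, 11)) = Mul(3, 9) = 27)
Add(Mul(w, B), 415) = Add(Mul(27, Rational(319, 5)), 415) = Add(Rational(8613, 5), 415) = Rational(10688, 5)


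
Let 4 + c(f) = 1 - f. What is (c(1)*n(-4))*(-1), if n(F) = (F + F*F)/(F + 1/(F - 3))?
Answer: -336/29 ≈ -11.586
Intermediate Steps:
c(f) = -3 - f (c(f) = -4 + (1 - f) = -3 - f)
n(F) = (F + F²)/(F + 1/(-3 + F))
(c(1)*n(-4))*(-1) = ((-3 - 1*1)*(-4*(-3 + (-4)² - 2*(-4))/(1 + (-4)² - 3*(-4))))*(-1) = ((-3 - 1)*(-4*(-3 + 16 + 8)/(1 + 16 + 12)))*(-1) = -(-16)*21/29*(-1) = -4*(-84/29)*(-1) = (336/29)*(-1) = -336/29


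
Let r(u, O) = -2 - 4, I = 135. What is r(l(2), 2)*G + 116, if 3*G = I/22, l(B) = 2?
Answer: 1141/11 ≈ 103.73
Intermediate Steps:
r(u, O) = -6
G = 45/22 (G = (135/22)/3 = (135*(1/22))/3 = (⅓)*(135/22) = 45/22 ≈ 2.0455)
r(l(2), 2)*G + 116 = -6*45/22 + 116 = -135/11 + 116 = 1141/11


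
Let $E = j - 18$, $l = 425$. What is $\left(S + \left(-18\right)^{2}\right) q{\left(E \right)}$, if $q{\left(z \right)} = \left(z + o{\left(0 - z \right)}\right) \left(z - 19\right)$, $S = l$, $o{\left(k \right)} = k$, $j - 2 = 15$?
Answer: $0$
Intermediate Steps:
$j = 17$ ($j = 2 + 15 = 17$)
$E = -1$ ($E = 17 - 18 = -1$)
$S = 425$
$q{\left(z \right)} = 0$ ($q{\left(z \right)} = \left(z + \left(0 - z\right)\right) \left(z - 19\right) = \left(z - z\right) \left(-19 + z\right) = 0 \left(-19 + z\right) = 0$)
$\left(S + \left(-18\right)^{2}\right) q{\left(E \right)} = \left(425 + \left(-18\right)^{2}\right) 0 = \left(425 + 324\right) 0 = 749 \cdot 0 = 0$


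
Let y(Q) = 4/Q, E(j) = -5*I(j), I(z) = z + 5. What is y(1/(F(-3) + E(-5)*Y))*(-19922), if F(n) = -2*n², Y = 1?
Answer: 1434384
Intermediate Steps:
I(z) = 5 + z
E(j) = -25 - 5*j (E(j) = -5*(5 + j) = -25 - 5*j)
y(1/(F(-3) + E(-5)*Y))*(-19922) = (4/(1/(-2*(-3)² + (-25 - 5*(-5))*1)))*(-19922) = (4/(1/(-2*9 + (-25 + 25)*1)))*(-19922) = (4/(1/(-18 + 0*1)))*(-19922) = (4/(1/(-18 + 0)))*(-19922) = (4/(1/(-18)))*(-19922) = (4/(-1/18))*(-19922) = (4*(-18))*(-19922) = -72*(-19922) = 1434384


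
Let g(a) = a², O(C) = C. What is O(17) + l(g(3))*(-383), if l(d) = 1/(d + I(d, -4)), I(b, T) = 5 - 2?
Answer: -179/12 ≈ -14.917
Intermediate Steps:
I(b, T) = 3
l(d) = 1/(3 + d) (l(d) = 1/(d + 3) = 1/(3 + d))
O(17) + l(g(3))*(-383) = 17 - 383/(3 + 3²) = 17 - 383/(3 + 9) = 17 - 383/12 = -179/12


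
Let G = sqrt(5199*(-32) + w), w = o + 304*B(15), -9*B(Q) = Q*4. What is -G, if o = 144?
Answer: -4*I*sqrt(94641)/3 ≈ -410.18*I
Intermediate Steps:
B(Q) = -4*Q/9 (B(Q) = -Q*4/9 = -4*Q/9)
w = -5648/3 (w = 144 + 304*(-4/9*15) = 144 + 304*(-20/3) = 144 - 6080/3 = -5648/3 ≈ -1882.7)
G = 4*I*sqrt(94641)/3 (G = sqrt(5199*(-32) - 5648/3) = sqrt(-166368 - 5648/3) = sqrt(-504752/3) = 4*I*sqrt(94641)/3 ≈ 410.18*I)
-G = -4*I*sqrt(94641)/3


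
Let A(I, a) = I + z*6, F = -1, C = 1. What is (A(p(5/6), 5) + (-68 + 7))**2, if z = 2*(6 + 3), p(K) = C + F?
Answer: 2209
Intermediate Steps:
p(K) = 0 (p(K) = 1 - 1 = 0)
z = 18 (z = 2*9 = 18)
A(I, a) = 108 + I (A(I, a) = I + 18*6 = I + 108 = 108 + I)
(A(p(5/6), 5) + (-68 + 7))**2 = ((108 + 0) + (-68 + 7))**2 = (108 - 61)**2 = 47**2 = 2209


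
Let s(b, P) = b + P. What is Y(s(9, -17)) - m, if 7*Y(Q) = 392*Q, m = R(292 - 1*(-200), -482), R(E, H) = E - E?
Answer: -448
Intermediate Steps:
s(b, P) = P + b
R(E, H) = 0
m = 0
Y(Q) = 56*Q (Y(Q) = (392*Q)/7 = 56*Q)
Y(s(9, -17)) - m = 56*(-17 + 9) - 1*0 = 56*(-8) + 0 = -448 + 0 = -448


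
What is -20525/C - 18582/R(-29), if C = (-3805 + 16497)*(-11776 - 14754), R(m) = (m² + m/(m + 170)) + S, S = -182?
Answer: -1800453308563/63832256360 ≈ -28.206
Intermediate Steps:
R(m) = -182 + m² + m/(170 + m) (R(m) = (m² + m/(m + 170)) - 182 = (m² + m/(170 + m)) - 182 = -182 + m² + m/(170 + m))
C = -336718760 (C = 12692*(-26530) = -336718760)
-20525/C - 18582/R(-29) = -20525/(-336718760) - 18582*(170 - 29)/(-30940 + (-29)³ - 181*(-29) + 170*(-29)²) = -20525*(-1/336718760) - 18582*141/(-30940 - 24389 + 5249 + 170*841) = 4105/67343752 - 18582*141/(-30940 - 24389 + 5249 + 142970) = 4105/67343752 - 18582/((1/141)*92890) = 4105/67343752 - 18582/92890/141 = 4105/67343752 - 18582*141/92890 = 4105/67343752 - 1310031/46445 = -1800453308563/63832256360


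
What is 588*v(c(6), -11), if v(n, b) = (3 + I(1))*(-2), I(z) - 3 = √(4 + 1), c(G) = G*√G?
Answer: -7056 - 1176*√5 ≈ -9685.6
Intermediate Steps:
c(G) = G^(3/2)
I(z) = 3 + √5 (I(z) = 3 + √(4 + 1) = 3 + √5)
v(n, b) = -12 - 2*√5 (v(n, b) = (3 + (3 + √5))*(-2) = (6 + √5)*(-2) = -12 - 2*√5)
588*v(c(6), -11) = 588*(-12 - 2*√5) = -7056 - 1176*√5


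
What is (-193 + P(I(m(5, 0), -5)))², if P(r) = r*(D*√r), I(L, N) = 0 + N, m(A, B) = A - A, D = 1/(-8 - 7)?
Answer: (579 - I*√5)²/9 ≈ 37248.0 - 287.71*I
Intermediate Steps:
D = -1/15 (D = 1/(-15) = -1/15 ≈ -0.066667)
m(A, B) = 0
I(L, N) = N
P(r) = -r^(3/2)/15 (P(r) = r*(-√r/15) = -r^(3/2)/15)
(-193 + P(I(m(5, 0), -5)))² = (-193 - (-1)*I*√5/3)² = (-193 + I*√5/3)²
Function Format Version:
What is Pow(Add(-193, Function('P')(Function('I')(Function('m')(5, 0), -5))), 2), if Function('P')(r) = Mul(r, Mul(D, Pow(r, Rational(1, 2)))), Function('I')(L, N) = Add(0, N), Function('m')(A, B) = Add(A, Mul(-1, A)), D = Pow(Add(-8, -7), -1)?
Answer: Mul(Rational(1, 9), Pow(Add(579, Mul(-1, I, Pow(5, Rational(1, 2)))), 2)) ≈ Add(37248., Mul(-287.71, I))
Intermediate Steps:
D = Rational(-1, 15) (D = Pow(-15, -1) = Rational(-1, 15) ≈ -0.066667)
Function('m')(A, B) = 0
Function('I')(L, N) = N
Function('P')(r) = Mul(Rational(-1, 15), Pow(r, Rational(3, 2))) (Function('P')(r) = Mul(r, Mul(Rational(-1, 15), Pow(r, Rational(1, 2)))) = Mul(Rational(-1, 15), Pow(r, Rational(3, 2))))
Pow(Add(-193, Function('P')(Function('I')(Function('m')(5, 0), -5))), 2) = Pow(Add(-193, Mul(Rational(-1, 15), Pow(-5, Rational(3, 2)))), 2) = Pow(Add(-193, Mul(Rational(-1, 15), Mul(-5, I, Pow(5, Rational(1, 2))))), 2) = Pow(Add(-193, Mul(Rational(1, 3), I, Pow(5, Rational(1, 2)))), 2)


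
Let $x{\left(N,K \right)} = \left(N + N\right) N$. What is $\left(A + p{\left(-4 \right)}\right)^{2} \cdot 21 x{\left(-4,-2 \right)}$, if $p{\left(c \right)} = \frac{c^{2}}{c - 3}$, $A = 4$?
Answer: $\frac{13824}{7} \approx 1974.9$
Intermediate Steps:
$x{\left(N,K \right)} = 2 N^{2}$ ($x{\left(N,K \right)} = 2 N N = 2 N^{2}$)
$p{\left(c \right)} = \frac{c^{2}}{-3 + c}$
$\left(A + p{\left(-4 \right)}\right)^{2} \cdot 21 x{\left(-4,-2 \right)} = \left(4 + \frac{\left(-4\right)^{2}}{-3 - 4}\right)^{2} \cdot 21 \cdot 2 \left(-4\right)^{2} = \left(4 + \frac{16}{-7}\right)^{2} \cdot 21 \cdot 2 \cdot 16 = \left(4 + 16 \left(- \frac{1}{7}\right)\right)^{2} \cdot 21 \cdot 32 = \left(4 - \frac{16}{7}\right)^{2} \cdot 21 \cdot 32 = \left(\frac{12}{7}\right)^{2} \cdot 21 \cdot 32 = \frac{144}{49} \cdot 21 \cdot 32 = \frac{432}{7} \cdot 32 = \frac{13824}{7}$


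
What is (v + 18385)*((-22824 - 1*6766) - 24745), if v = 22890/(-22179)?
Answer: -7384815196125/7393 ≈ -9.9889e+8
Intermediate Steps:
v = -7630/7393 (v = 22890*(-1/22179) = -7630/7393 ≈ -1.0321)
(v + 18385)*((-22824 - 1*6766) - 24745) = (-7630/7393 + 18385)*((-22824 - 1*6766) - 24745) = 135912675*((-22824 - 6766) - 24745)/7393 = 135912675*(-29590 - 24745)/7393 = (135912675/7393)*(-54335) = -7384815196125/7393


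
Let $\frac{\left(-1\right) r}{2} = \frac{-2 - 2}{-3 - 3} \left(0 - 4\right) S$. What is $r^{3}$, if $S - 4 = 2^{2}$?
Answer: $\frac{2097152}{27} \approx 77672.0$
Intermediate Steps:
$S = 8$ ($S = 4 + 2^{2} = 4 + 4 = 8$)
$r = \frac{128}{3}$ ($r = - 2 \frac{-2 - 2}{-3 - 3} \left(0 - 4\right) 8 = - 2 - \frac{4}{-6} \left(-4\right) 8 = - 2 \left(-4\right) \left(- \frac{1}{6}\right) \left(-4\right) 8 = - 2 \cdot \frac{2}{3} \left(-4\right) 8 = - 2 \left(\left(- \frac{8}{3}\right) 8\right) = \left(-2\right) \left(- \frac{64}{3}\right) = \frac{128}{3} \approx 42.667$)
$r^{3} = \left(\frac{128}{3}\right)^{3} = \frac{2097152}{27}$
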